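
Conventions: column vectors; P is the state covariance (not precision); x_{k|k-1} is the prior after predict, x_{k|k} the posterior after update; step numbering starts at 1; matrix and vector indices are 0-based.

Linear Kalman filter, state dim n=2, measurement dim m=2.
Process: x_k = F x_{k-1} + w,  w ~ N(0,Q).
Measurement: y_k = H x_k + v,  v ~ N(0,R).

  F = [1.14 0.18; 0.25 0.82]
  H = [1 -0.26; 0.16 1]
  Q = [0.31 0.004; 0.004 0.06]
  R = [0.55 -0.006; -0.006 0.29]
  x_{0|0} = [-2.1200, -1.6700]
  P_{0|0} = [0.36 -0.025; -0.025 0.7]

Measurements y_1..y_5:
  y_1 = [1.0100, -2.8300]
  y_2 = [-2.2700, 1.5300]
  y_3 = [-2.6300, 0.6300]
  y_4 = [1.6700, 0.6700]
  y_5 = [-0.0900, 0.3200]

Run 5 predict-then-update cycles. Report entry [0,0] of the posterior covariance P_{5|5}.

step 1: x^-=[-2.7174, -1.8994]  P^-=[0.7903 0.1854; 0.1854 0.5429]  S=[1.2806 0.1570; 0.1570 0.9125]  K=[0.5492 0.2473; -0.0433 0.6350]  nu=[3.2336, -0.4958]  x^+=[-1.0642, -2.3542]  P^+=[0.3056 0.0195; 0.0195 0.1813]
step 2: x^-=[-1.6370, -2.1965]  P^-=[0.7211 0.1370; 0.1370 0.2090]  S=[1.2140 0.1863; 0.1863 0.5613]  K=[0.5222 0.2762; 0.0052 0.4097]  nu=[-1.2041, 3.9884]  x^+=[-1.1641, -0.5688]  P^+=[0.2934 0.0300; 0.0300 0.1140]
step 3: x^-=[-1.4294, -0.7575]  P^-=[0.7073 0.1339; 0.1339 0.1673]  S=[1.1990 0.1920; 0.1920 0.5182]  K=[0.5151 0.2859; 0.0181 0.3574]  nu=[-1.3975, 1.6162]  x^+=[-1.6873, -0.2052]  P^+=[0.2903 0.0334; 0.0334 0.0982]
step 4: x^-=[-1.9604, -0.5901]  P^-=[0.7041 0.1339; 0.1339 0.1579]  S=[1.1951 0.1940; 0.1940 0.5087]  K=[0.5131 0.2891; 0.0219 0.3441]  nu=[3.4770, 1.5737]  x^+=[0.2785, 0.0274]  P^+=[0.2894 0.0344; 0.0344 0.0941]
step 5: x^-=[0.3225, 0.0921]  P^-=[0.7033 0.1341; 0.1341 0.1555]  S=[1.1941 0.1946; 0.1946 0.5064]  K=[0.5125 0.2901; 0.0229 0.3406]  nu=[-0.3885, 0.1763]  x^+=[0.1745, 0.1433]  P^+=[0.2892 0.0348; 0.0348 0.0931]

P_post[0,0] = 0.2892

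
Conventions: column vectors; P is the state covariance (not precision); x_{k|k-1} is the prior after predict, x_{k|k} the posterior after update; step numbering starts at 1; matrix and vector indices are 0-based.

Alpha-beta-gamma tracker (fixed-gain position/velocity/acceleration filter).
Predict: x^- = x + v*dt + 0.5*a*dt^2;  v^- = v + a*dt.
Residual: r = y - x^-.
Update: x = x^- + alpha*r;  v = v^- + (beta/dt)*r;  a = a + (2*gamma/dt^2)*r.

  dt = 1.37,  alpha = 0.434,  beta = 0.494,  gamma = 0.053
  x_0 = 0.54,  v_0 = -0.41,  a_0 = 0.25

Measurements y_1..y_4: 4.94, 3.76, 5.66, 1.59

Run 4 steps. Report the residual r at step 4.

resid = -7.9683

step 1: x_pred=0.2129  r=4.7271  x^+=2.2645  v^+=1.6370  a^+=0.5170
step 2: x_pred=4.9923  r=-1.2323  x^+=4.4575  v^+=1.9009  a^+=0.4474
step 3: x_pred=7.4816  r=-1.8216  x^+=6.6910  v^+=1.8570  a^+=0.3445
step 4: x_pred=9.5583  r=-7.9683  x^+=6.1001  v^+=-0.5443  a^+=-0.1055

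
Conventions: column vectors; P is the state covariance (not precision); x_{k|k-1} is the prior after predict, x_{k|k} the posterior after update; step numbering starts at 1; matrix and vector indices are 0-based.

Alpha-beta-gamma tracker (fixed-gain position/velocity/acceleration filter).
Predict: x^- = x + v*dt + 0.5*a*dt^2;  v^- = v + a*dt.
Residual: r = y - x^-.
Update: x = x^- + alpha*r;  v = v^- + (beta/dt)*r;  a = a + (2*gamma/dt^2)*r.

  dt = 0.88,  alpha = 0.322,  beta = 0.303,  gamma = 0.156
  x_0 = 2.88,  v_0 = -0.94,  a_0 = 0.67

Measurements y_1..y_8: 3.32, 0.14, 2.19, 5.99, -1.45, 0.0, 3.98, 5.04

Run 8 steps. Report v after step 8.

step 1: x_pred=2.3122  r=1.0078  x^+=2.6367  v^+=-0.0034  a^+=1.0760
step 2: x_pred=3.0504  r=-2.9104  x^+=2.1132  v^+=-0.0586  a^+=-0.0965
step 3: x_pred=2.0243  r=0.1657  x^+=2.0776  v^+=-0.0865  a^+=-0.0298
step 4: x_pred=1.9900  r=4.0000  x^+=3.2780  v^+=1.2646  a^+=1.5818
step 5: x_pred=5.0033  r=-6.4533  x^+=2.9253  v^+=0.4346  a^+=-1.0182
step 6: x_pred=2.9135  r=-2.9135  x^+=1.9754  v^+=-1.4646  a^+=-2.1920
step 7: x_pred=-0.1623  r=4.1423  x^+=1.1716  v^+=-1.9673  a^+=-0.5231
step 8: x_pred=-0.7623  r=5.8023  x^+=1.1061  v^+=-0.4299  a^+=1.8146

v_post = -0.4299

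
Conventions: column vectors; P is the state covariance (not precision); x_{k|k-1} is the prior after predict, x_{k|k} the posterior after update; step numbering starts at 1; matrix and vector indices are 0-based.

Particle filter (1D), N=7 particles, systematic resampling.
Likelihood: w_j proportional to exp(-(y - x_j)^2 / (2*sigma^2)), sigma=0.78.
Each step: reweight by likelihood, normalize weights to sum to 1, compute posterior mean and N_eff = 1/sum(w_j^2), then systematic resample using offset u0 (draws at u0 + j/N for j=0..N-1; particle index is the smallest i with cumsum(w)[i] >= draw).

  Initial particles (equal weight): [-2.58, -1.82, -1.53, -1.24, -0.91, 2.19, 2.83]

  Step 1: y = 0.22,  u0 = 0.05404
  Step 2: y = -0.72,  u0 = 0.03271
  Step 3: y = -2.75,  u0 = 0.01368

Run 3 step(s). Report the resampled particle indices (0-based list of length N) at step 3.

step 1: w=[0.0023, 0.0479, 0.1181, 0.2538, 0.5123, 0.0603, 0.0054]  mean=-0.9073  Neff=2.8841  idx=[2, 3, 3, 4, 4, 4, 4]
step 2: w=[0.0961, 0.1320, 0.1320, 0.1600, 0.1600, 0.1600, 0.1600]  mean=-1.0567  Neff=6.8281  idx=[0, 1, 2, 3, 4, 5, 6]
step 3: w=[0.3467, 0.1809, 0.1809, 0.0729, 0.0729, 0.0729, 0.0729]  mean=-1.2443  Neff=4.8343  idx=[0, 0, 0, 1, 2, 3, 5]

resampled_idx = [0, 0, 0, 1, 2, 3, 5]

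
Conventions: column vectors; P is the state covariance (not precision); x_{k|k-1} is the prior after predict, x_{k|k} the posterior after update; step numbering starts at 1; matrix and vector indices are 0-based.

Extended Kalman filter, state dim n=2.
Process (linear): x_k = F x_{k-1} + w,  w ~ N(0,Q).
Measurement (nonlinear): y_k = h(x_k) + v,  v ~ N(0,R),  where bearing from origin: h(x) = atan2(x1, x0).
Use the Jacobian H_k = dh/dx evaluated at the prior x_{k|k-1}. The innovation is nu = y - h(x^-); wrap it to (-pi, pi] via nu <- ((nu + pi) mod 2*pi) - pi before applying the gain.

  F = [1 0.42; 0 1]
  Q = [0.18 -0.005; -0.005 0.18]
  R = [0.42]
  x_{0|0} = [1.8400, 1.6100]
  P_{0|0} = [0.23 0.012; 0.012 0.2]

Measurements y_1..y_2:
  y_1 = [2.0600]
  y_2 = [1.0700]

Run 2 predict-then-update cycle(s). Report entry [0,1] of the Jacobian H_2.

step 1: x^-=[2.5162, 1.6100]  P^-=[0.4554 0.0910; 0.0910 0.3800]  H_jac=[-0.1804 0.2820]  S=[0.4558]  K=[-0.1240; 0.1991]  nu=[1.4908]  x^+=[2.3314, 1.9068]  P^+=[0.4484 0.1022; 0.1022 0.3619]
step 2: x^-=[3.1322, 1.9068]  P^-=[0.7781 0.2493; 0.2493 0.5419]  H_jac=[-0.1418 0.2329]  S=[0.4486]  K=[-0.1165; 0.2026]  nu=[0.5232]  x^+=[3.0713, 2.0128]  P^+=[0.7720 0.2599; 0.2599 0.5235]

H_jac[0,1] = 0.2329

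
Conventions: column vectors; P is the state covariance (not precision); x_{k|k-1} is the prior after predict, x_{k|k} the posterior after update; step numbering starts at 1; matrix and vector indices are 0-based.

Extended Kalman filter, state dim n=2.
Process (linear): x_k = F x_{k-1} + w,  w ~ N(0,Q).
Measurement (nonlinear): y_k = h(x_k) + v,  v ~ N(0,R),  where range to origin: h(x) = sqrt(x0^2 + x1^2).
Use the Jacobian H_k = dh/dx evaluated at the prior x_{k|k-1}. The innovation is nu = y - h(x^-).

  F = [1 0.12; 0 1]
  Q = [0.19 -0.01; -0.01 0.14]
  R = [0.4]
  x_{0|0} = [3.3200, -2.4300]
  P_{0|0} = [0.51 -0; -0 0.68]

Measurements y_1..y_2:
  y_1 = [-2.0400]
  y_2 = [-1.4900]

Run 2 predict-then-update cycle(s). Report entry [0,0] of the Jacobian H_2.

step 1: x^-=[3.0284, -2.4300]  P^-=[0.7098 0.0716; 0.0716 0.8200]  H_jac=[0.7800 -0.6258]  S=[1.0831]  K=[0.4698; -0.4223]  nu=[-5.9228]  x^+=[0.2460, 0.0710]  P^+=[0.4708 0.2864; 0.2864 0.6269]
step 2: x^-=[0.2545, 0.0710]  P^-=[0.7385 0.3517; 0.3517 0.7669]  H_jac=[0.9632 0.2687]  S=[1.3227]  K=[0.6093; 0.4119]  nu=[-1.7543]  x^+=[-0.8143, -0.6516]  P^+=[0.2475 0.0197; 0.0197 0.5425]

H_jac[0,0] = 0.9632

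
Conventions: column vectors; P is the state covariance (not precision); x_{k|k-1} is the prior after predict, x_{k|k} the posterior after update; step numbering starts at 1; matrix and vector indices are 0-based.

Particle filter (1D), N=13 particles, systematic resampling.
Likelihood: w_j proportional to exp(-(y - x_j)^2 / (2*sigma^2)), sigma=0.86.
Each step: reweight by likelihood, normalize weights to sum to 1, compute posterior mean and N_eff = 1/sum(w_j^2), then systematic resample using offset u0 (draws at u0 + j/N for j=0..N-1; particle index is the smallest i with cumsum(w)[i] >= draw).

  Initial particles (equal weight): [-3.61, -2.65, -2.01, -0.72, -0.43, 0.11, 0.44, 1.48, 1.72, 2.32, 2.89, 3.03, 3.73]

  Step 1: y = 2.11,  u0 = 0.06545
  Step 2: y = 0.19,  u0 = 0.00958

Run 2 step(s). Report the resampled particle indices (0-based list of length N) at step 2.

step 1: w=[0.0000, 0.0000, 0.0000, 0.0010, 0.0030, 0.0157, 0.0355, 0.1791, 0.2113, 0.2273, 0.1552, 0.1321, 0.0397]  mean=2.1683  Neff=5.7793  idx=[7, 7, 7, 8, 8, 9, 9, 9, 10, 10, 11, 11, 12]
step 2: w=[0.2098, 0.2098, 0.2098, 0.1327, 0.1327, 0.0301, 0.0301, 0.0301, 0.0047, 0.0047, 0.0028, 0.0028, 0.0001]  mean=1.6416  Neff=5.8823  idx=[0, 0, 0, 1, 1, 1, 2, 2, 2, 3, 4, 4, 6]

resampled_idx = [0, 0, 0, 1, 1, 1, 2, 2, 2, 3, 4, 4, 6]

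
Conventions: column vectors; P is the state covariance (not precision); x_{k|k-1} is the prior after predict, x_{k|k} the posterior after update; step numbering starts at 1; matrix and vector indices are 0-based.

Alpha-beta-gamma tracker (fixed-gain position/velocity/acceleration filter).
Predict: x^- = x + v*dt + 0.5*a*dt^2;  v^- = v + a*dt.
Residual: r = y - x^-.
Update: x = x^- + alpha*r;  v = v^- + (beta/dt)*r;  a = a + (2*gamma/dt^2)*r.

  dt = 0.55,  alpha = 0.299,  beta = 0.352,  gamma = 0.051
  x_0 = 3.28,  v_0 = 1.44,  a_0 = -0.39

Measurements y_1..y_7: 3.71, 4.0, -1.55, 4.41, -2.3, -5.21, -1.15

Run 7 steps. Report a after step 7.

a_post = -0.1863

step 1: x_pred=4.0130  r=-0.3030  x^+=3.9224  v^+=1.0316  a^+=-0.4922
step 2: x_pred=4.4153  r=-0.4153  x^+=4.2911  v^+=0.4951  a^+=-0.6322
step 3: x_pred=4.4678  r=-6.0178  x^+=2.6685  v^+=-3.7041  a^+=-2.6614
step 4: x_pred=0.2287  r=4.1813  x^+=1.4789  v^+=-2.4918  a^+=-1.2515
step 5: x_pred=-0.0808  r=-2.2192  x^+=-0.7444  v^+=-4.6004  a^+=-1.9998
step 6: x_pred=-3.5770  r=-1.6330  x^+=-4.0653  v^+=-6.7453  a^+=-2.5504
step 7: x_pred=-8.1610  r=7.0110  x^+=-6.0647  v^+=-3.6610  a^+=-0.1863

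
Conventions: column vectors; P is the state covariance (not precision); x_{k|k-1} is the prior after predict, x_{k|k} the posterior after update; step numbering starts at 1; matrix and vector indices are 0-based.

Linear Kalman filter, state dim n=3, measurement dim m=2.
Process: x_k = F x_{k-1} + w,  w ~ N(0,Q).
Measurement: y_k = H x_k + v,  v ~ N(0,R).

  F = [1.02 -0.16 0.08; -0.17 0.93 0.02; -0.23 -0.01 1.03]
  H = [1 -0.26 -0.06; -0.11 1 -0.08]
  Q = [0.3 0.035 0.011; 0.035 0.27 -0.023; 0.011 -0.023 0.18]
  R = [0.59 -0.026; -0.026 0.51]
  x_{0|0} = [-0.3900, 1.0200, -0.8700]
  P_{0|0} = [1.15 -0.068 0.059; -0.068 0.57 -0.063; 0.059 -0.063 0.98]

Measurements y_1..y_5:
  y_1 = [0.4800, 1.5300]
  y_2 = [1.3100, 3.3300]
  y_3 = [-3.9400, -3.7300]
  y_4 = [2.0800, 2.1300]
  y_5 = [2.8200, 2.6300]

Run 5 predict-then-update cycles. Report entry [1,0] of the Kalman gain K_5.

step 1: x^-=[-0.6306, 0.9975, -0.8166]  P^-=[1.5508 -0.3181 -0.1076; -0.3181 0.8154 -0.0197; -0.1076 -0.0197 1.2536]  S=[2.3781 -0.7211; -0.7211 1.4234]  K=[0.6939 0.0143; -0.0484 0.5740; -0.1155 -0.1345]  nu=[1.3210, 0.3978]  x^+=[0.2917, 1.1620, -1.0227]  P^+=[0.4196 0.0368 0.0173; 0.0368 0.3008 0.0338; 0.0173 0.0338 1.2185]
step 2: x^-=[0.0298, 1.0106, -1.1321]  P^-=[0.7420 -0.0422 0.0266; -0.0422 0.5323 0.0372; 0.0266 0.0372 1.4863]  S=[1.3933 -0.2857; -0.2857 1.0645]  K=[0.5450 0.0280; -0.0300 0.4935; -0.0721 -0.0989]  nu=[1.4750, 2.2321]  x^+=[0.8962, 2.0679, -1.4591]  P^+=[0.3360 0.0425 0.0684; 0.0425 0.2633 0.0768; 0.0684 0.0768 1.4727]
step 3: x^-=[0.4666, 1.7416, -1.7296]  P^-=[0.6611 -0.0127 0.1129; -0.0127 0.4970 0.0703; 0.1129 0.0703 1.7264]  S=[1.2861 -0.2437; -0.2437 1.0195]  K=[0.5172 0.0310; -0.0231 0.4778; -0.0229 -0.0842]  nu=[-4.0575, -5.5586]  x^+=[-1.8043, -0.8207, -1.1686]  P^+=[0.3239 0.0476 0.1200; 0.0476 0.2582 0.1084; 0.1200 0.1084 1.7195]
step 4: x^-=[-1.8026, -0.4799, -0.7805]  P^-=[0.6559 -0.0018 0.1843; -0.0018 0.4915 0.0948; 0.1843 0.0948 1.9624]  S=[1.2680 -0.2357; -0.2357 1.0105]  K=[0.5149 0.0323; -0.0185 0.4748; 0.0187 -0.0772]  nu=[3.7110, 2.3491]  x^+=[0.1841, 0.5669, -0.8925]  P^+=[0.3265 0.0522 0.1654; 0.0522 0.2591 0.1347; 0.1654 0.1347 1.9553]
step 5: x^-=[0.0257, 0.4781, -0.9673]  P^-=[0.6653 0.0046 0.2457; 0.0046 0.4917 0.1159; 0.2457 0.1159 2.1908]  S=[1.2682 -0.2343; -0.2343 1.0086]  K=[0.5181 0.0329; -0.0150 0.4744; 0.0528 -0.0734]  nu=[2.8606, 2.0774]  x^+=[1.5762, 1.4206, -0.9687]  P^+=[0.3318 0.0562 0.2050; 0.0562 0.2612 0.1581; 0.2050 0.1581 2.1800]

K[1,0] = -0.0150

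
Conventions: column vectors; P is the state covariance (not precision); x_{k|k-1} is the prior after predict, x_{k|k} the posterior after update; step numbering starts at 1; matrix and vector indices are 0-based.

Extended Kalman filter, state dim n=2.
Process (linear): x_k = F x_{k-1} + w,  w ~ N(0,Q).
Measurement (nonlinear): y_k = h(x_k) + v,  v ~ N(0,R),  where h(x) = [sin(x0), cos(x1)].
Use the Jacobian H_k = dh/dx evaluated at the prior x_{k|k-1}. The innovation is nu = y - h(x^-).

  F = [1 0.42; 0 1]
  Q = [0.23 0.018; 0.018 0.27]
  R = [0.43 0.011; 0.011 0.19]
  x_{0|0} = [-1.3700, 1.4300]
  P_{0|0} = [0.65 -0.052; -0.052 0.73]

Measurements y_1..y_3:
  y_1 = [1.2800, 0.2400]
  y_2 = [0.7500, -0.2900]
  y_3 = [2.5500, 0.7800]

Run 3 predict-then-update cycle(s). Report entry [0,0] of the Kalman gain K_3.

step 1: x^-=[-0.7694, 1.4300]  P^-=[0.9651 0.2726; 0.2726 1.0000]  H_jac=[0.7183 0.0000; 0.0000 -0.9901]  S=[0.9280 -0.1829; -0.1829 1.1703]  K=[0.7239 -0.1175; 0.0457 -0.8389]  nu=[1.9757, 0.0997]  x^+=[0.6491, 1.4367]  P^+=[0.4315 0.0145; 0.0145 0.1605]
step 2: x^-=[1.2525, 1.4367]  P^-=[0.7020 0.0999; 0.0999 0.4305]  H_jac=[0.3130 0.0000; 0.0000 -0.9910]  S=[0.4988 -0.0200; -0.0200 0.6128]  K=[0.4346 -0.1474; 0.0348 -0.6951]  nu=[-0.1998, -0.4237]  x^+=[1.2281, 1.7242]  P^+=[0.5920 0.0234; 0.0234 0.1329]
step 3: x^-=[1.9523, 1.7242]  P^-=[0.8651 0.0972; 0.0972 0.4029]  H_jac=[-0.3723 0.0000; 0.0000 -0.9883]  S=[0.5499 0.0468; 0.0468 0.5835]  K=[-0.5756 -0.1186; -0.0078 -0.6817]  nu=[1.6219, 0.9328]  x^+=[0.9081, 1.0756]  P^+=[0.6683 0.0292; 0.0292 0.1312]

K[0,0] = -0.5756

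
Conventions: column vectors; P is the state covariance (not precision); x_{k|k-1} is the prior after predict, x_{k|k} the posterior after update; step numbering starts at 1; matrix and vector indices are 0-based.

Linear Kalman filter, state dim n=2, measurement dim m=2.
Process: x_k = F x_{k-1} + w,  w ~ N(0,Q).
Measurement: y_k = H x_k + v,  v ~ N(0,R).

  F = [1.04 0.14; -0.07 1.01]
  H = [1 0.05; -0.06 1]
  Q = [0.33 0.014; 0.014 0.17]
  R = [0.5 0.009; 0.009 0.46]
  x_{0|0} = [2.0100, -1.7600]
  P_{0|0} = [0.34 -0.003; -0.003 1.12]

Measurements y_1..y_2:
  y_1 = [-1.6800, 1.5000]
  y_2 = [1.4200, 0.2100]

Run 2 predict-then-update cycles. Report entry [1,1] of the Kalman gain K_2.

K[1,1] = 0.5243

step 1: x^-=[1.8440, -1.9183]  P^-=[0.7188 0.1445; 0.1445 1.3146]  S=[1.2366 0.1757; 0.1757 1.7599]  K=[0.5873 -0.0010; 0.0655 0.7355]  nu=[-3.4281, 3.5289]  x^+=[-0.1729, 0.4527]  P^+=[0.2925 0.0224; 0.0224 0.3403]
step 2: x^-=[-0.1164, 0.4694]  P^-=[0.6596 0.0641; 0.0641 0.5154]  S=[1.1673 0.0591; 0.0591 0.9701]  K=[0.5683 -0.0093; 0.0504 0.5243]  nu=[1.5130, -0.2663]  x^+=[0.7458, 0.4060]  P^+=[0.2832 0.0178; 0.0178 0.2427]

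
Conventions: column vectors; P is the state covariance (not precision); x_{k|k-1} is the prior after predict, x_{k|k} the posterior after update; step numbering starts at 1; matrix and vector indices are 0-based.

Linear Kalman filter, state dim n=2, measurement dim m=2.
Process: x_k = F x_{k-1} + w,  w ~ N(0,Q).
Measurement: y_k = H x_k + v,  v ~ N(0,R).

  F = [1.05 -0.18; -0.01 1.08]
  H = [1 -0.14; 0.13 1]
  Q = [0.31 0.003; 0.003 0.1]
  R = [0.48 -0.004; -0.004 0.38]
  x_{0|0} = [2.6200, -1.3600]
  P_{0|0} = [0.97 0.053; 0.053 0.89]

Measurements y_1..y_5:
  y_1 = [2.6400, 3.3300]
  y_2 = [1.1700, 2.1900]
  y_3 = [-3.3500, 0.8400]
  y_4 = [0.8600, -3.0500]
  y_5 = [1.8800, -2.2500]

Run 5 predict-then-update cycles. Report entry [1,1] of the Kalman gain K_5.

step 1: x^-=[2.9958, -1.4950]  P^-=[1.3882 -0.1200; -0.1200 1.1370]  S=[1.9241 -0.1005; -0.1005 1.5093]  K=[0.7349 0.0890; -0.1066 0.7359]  nu=[-0.5651, 4.4355]  x^+=[2.9753, 1.8295]  P^+=[0.3503 -0.0147; -0.0147 0.2820]
step 2: x^-=[2.7948, 1.9461]  P^-=[0.7109 -0.0721; -0.0721 0.4293]  S=[1.2195 -0.0425; -0.0425 0.8025]  K=[0.5932 0.0567; -0.0904 0.5184]  nu=[-1.3524, -0.1194]  x^+=[1.9858, 2.0064]  P^+=[0.2821 -0.0175; -0.0175 0.1996]
step 3: x^-=[1.7240, 2.1470]  P^-=[0.6341 -0.0586; -0.0586 0.3333]  S=[1.1370 -0.0258; -0.0258 0.7087]  K=[0.5661 0.0542; -0.0823 0.4565]  nu=[-4.7734, -1.5311]  x^+=[-1.0612, 1.8407]  P^+=[0.2692 -0.0167; -0.0167 0.1760]
step 4: x^-=[-1.4456, 1.9986]  P^-=[0.6188 -0.0530; -0.0530 0.3056]  S=[1.1196 -0.0184; -0.0184 0.6823]  K=[0.5602 0.0553; -0.0784 0.4357]  nu=[2.5854, -4.8607]  x^+=[-0.2662, -0.3220]  P^+=[0.2665 -0.0159; -0.0159 0.1679]
step 5: x^-=[-0.2215, -0.3451]  P^-=[0.6152 -0.0505; -0.0505 0.2963]  S=[1.1151 -0.0150; -0.0150 0.6735]  K=[0.5588 0.0563; -0.0767 0.4284]  nu=[2.0532, -1.8761]  x^+=[0.8201, -1.3062]  P^+=[0.2658 -0.0154; -0.0154 0.1651]

K[1,1] = 0.4284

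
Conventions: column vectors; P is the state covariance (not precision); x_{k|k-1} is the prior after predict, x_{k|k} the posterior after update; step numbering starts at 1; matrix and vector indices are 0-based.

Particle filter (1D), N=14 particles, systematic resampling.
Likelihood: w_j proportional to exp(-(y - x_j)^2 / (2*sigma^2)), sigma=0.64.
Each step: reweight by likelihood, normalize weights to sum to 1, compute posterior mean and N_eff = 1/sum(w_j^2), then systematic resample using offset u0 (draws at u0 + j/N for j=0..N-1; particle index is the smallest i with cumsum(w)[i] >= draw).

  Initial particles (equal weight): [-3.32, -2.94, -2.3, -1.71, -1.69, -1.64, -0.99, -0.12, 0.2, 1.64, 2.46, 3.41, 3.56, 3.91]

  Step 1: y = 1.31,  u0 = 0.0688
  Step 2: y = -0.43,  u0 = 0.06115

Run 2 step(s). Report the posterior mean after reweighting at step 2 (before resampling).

post_mean = 0.2327

step 1: w=[0.0000, 0.0000, 0.0000, 0.0000, 0.0000, 0.0000, 0.0011, 0.0594, 0.1601, 0.6309, 0.1434, 0.0033, 0.0015, 0.0002]  mean=1.4285  Neff=2.2331  idx=[8, 8, 8, 9, 9, 9, 9, 9, 9, 9, 9, 10, 10, 11]
step 2: w=[0.3258, 0.3258, 0.3258, 0.0028, 0.0028, 0.0028, 0.0028, 0.0028, 0.0028, 0.0028, 0.0028, 0.0000, 0.0000, 0.0000]  mean=0.2327  Neff=3.1402  idx=[0, 0, 0, 0, 1, 1, 1, 1, 1, 2, 2, 2, 2, 7]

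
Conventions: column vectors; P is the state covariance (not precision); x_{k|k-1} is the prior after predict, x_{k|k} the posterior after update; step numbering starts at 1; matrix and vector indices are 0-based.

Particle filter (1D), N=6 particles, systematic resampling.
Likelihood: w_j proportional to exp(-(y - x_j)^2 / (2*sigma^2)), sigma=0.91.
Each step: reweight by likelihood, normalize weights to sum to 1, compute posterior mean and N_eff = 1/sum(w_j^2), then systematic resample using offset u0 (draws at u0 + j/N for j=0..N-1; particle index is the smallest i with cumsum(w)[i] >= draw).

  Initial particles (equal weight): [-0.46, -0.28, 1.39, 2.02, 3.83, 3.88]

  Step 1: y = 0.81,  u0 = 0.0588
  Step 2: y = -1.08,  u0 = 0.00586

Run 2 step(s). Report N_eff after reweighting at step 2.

N_eff = 3.1304

step 1: w=[0.1796, 0.2321, 0.3882, 0.1965, 0.0019, 0.0016]  mean=0.8026  Neff=3.6301  idx=[0, 1, 1, 2, 2, 3]
step 2: w=[0.3596, 0.3081, 0.3081, 0.0114, 0.0114, 0.0014]  mean=-0.3035  Neff=3.1304  idx=[0, 0, 0, 1, 2, 2]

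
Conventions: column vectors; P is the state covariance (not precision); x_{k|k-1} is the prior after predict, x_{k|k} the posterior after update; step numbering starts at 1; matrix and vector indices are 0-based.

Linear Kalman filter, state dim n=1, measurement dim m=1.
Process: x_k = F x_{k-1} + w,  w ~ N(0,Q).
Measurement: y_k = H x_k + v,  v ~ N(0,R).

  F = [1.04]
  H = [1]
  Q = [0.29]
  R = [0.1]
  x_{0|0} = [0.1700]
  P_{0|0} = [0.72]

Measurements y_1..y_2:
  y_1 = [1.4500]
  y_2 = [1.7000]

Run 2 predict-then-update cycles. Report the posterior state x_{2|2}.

step 1: x^-=[0.1768]  P^-=[1.0688]  S=[1.1688]  K=[0.9144]  nu=[1.2732]  x^+=[1.3411]  P^+=[0.0914]
step 2: x^-=[1.3947]  P^-=[0.3889]  S=[0.4889]  K=[0.7955]  nu=[0.3053]  x^+=[1.6376]  P^+=[0.0795]

x_post = [1.6376]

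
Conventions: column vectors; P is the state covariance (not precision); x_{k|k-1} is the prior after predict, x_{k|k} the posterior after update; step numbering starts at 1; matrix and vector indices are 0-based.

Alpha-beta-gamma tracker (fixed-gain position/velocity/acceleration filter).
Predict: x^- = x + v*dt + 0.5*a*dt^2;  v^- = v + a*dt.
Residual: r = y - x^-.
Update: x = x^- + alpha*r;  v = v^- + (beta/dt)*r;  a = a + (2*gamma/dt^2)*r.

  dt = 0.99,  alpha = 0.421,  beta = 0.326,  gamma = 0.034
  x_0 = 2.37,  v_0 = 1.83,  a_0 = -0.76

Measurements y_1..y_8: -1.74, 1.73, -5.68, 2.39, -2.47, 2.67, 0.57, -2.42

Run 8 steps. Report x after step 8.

x_post = -0.3281

step 1: x_pred=3.8093  r=-5.5493  x^+=1.4730  v^+=-0.7497  a^+=-1.1450
step 2: x_pred=0.1697  r=1.5603  x^+=0.8266  v^+=-1.3695  a^+=-1.0368
step 3: x_pred=-1.0373  r=-4.6427  x^+=-2.9919  v^+=-3.9247  a^+=-1.3589
step 4: x_pred=-7.5432  r=9.9332  x^+=-3.3613  v^+=-1.9990  a^+=-0.6697
step 5: x_pred=-5.6686  r=3.1986  x^+=-4.3220  v^+=-1.6088  a^+=-0.4478
step 6: x_pred=-6.1341  r=8.8041  x^+=-2.4276  v^+=0.8471  a^+=0.1631
step 7: x_pred=-1.5091  r=2.0791  x^+=-0.6338  v^+=1.6931  a^+=0.3073
step 8: x_pred=1.1930  r=-3.6130  x^+=-0.3281  v^+=0.8076  a^+=0.0566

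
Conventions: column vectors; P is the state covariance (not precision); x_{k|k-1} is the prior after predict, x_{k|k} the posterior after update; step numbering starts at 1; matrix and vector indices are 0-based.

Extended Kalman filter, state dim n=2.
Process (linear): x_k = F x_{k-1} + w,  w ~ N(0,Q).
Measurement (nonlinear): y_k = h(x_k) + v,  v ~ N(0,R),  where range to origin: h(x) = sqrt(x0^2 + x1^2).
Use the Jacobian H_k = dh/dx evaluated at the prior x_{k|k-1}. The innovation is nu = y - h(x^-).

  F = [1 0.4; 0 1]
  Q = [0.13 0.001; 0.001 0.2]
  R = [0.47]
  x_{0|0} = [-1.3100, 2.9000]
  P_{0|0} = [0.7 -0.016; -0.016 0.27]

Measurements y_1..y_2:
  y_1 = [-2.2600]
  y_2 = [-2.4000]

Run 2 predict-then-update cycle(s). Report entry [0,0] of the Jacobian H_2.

step 1: x^-=[-0.1500, 2.9000]  P^-=[0.8604 0.0930; 0.0930 0.4700]  H_jac=[-0.0517 0.9987]  S=[0.9314]  K=[0.0520; 0.4988]  nu=[-5.1639]  x^+=[-0.4185, 0.3245]  P^+=[0.8579 0.0688; 0.0688 0.2383]
step 2: x^-=[-0.2887, 0.3245]  P^-=[1.0811 0.1652; 0.1652 0.4383]  H_jac=[-0.6648 0.7471]  S=[1.0283]  K=[-0.5789; 0.2116]  nu=[-2.8343]  x^+=[1.3520, -0.2754]  P^+=[0.7365 0.2911; 0.2911 0.3922]

H_jac[0,0] = -0.6648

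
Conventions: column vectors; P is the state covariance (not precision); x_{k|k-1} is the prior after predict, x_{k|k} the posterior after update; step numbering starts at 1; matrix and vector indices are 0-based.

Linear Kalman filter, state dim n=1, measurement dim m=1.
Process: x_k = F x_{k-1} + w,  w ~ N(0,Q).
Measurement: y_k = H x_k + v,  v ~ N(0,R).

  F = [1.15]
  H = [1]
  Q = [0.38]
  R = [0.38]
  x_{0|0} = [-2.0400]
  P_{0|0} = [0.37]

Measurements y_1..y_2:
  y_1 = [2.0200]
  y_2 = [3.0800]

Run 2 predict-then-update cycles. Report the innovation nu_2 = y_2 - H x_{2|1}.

step 1: x^-=[-2.3460]  P^-=[0.8693]  S=[1.2493]  K=[0.6958]  nu=[4.3660]  x^+=[0.6920]  P^+=[0.2644]
step 2: x^-=[0.7958]  P^-=[0.7297]  S=[1.1097]  K=[0.6576]  nu=[2.2842]  x^+=[2.2978]  P^+=[0.2499]

innov = [2.2842]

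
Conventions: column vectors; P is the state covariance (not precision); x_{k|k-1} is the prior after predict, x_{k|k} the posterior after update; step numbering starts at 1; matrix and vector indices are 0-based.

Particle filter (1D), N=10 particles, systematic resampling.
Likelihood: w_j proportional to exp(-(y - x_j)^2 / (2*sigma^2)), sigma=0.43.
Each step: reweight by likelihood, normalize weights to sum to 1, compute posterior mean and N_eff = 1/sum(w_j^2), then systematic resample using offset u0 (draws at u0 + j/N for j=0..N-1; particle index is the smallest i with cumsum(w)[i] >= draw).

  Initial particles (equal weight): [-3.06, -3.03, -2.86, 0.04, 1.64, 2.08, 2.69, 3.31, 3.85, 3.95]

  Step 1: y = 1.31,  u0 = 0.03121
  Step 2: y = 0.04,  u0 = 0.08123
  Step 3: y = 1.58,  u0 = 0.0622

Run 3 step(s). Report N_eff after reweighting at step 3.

step 1: w=[0.0000, 0.0000, 0.0000, 0.0132, 0.7722, 0.2086, 0.0060, 0.0000, 0.0000, 0.0000]  mean=1.7170  Neff=1.5626  idx=[4, 4, 4, 4, 4, 4, 4, 4, 5, 5]
step 2: w=[0.1246, 0.1246, 0.1246, 0.1246, 0.1246, 0.1246, 0.1246, 0.1246, 0.0016, 0.0016]  mean=1.6414  Neff=8.0524  idx=[0, 1, 2, 3, 3, 4, 5, 6, 7, 7]
step 3: w=[0.1000, 0.1000, 0.1000, 0.1000, 0.1000, 0.1000, 0.1000, 0.1000, 0.1000, 0.1000]  mean=1.6400  Neff=10.0000  idx=[0, 1, 2, 3, 4, 5, 6, 7, 8, 9]

N_eff = 10.0000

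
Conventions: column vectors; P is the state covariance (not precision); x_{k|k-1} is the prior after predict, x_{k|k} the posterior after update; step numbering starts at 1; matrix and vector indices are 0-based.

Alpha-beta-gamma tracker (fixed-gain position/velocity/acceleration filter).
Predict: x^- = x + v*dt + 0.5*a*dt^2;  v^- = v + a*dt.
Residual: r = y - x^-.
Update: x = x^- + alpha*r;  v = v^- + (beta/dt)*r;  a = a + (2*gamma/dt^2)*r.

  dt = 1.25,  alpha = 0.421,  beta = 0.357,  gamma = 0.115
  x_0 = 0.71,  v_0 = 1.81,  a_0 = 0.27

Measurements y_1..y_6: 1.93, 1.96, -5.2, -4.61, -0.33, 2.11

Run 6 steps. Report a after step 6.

a_post = 1.7886

step 1: x_pred=3.1834  r=-1.2534  x^+=2.6557  v^+=1.7895  a^+=0.0855
step 2: x_pred=4.9594  r=-2.9994  x^+=3.6967  v^+=1.0397  a^+=-0.3560
step 3: x_pred=4.7182  r=-9.9182  x^+=0.5426  v^+=-2.2379  a^+=-1.8160
step 4: x_pred=-3.6735  r=-0.9365  x^+=-4.0678  v^+=-4.7754  a^+=-1.9538
step 5: x_pred=-11.5634  r=11.2334  x^+=-6.8341  v^+=-4.0094  a^+=-0.3003
step 6: x_pred=-12.0805  r=14.1905  x^+=-6.1063  v^+=-0.3319  a^+=1.7886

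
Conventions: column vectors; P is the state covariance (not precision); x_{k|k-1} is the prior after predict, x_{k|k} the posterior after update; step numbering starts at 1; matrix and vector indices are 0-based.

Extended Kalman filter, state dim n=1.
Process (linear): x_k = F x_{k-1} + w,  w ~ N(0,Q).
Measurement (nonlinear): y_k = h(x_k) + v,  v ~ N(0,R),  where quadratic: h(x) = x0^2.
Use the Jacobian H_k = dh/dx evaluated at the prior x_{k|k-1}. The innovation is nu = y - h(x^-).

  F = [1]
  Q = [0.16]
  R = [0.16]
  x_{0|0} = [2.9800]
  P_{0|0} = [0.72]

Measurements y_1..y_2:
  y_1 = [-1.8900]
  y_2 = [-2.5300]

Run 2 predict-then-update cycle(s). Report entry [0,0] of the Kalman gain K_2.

step 1: x^-=[2.9800]  P^-=[0.8800]  H_jac=[5.9600]  S=[31.4190]  K=[0.1669]  nu=[-10.7704]  x^+=[1.1821]  P^+=[0.0045]
step 2: x^-=[1.1821]  P^-=[0.1645]  H_jac=[2.3642]  S=[1.0793]  K=[0.3603]  nu=[-3.9273]  x^+=[-0.2328]  P^+=[0.0244]

K[0,0] = 0.3603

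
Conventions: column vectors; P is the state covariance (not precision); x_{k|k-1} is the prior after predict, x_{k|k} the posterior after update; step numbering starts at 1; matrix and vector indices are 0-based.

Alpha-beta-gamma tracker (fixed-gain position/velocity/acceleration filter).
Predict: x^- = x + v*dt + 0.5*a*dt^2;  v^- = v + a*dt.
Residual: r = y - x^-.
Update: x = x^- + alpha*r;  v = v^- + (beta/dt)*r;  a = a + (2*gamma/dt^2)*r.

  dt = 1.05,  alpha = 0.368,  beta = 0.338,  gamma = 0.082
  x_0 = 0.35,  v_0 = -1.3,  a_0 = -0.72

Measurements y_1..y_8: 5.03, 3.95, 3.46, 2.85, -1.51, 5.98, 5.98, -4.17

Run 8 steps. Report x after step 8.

x_post = 0.9122

step 1: x_pred=-1.4119  r=6.4419  x^+=0.9587  v^+=0.0177  a^+=0.2383
step 2: x_pred=1.1086  r=2.8414  x^+=2.1542  v^+=1.1825  a^+=0.6609
step 3: x_pred=3.7602  r=-0.3002  x^+=3.6497  v^+=1.7798  a^+=0.6163
step 4: x_pred=5.8583  r=-3.0083  x^+=4.7512  v^+=1.4585  a^+=0.1688
step 5: x_pred=6.3757  r=-7.8857  x^+=3.4738  v^+=-0.9027  a^+=-1.0042
step 6: x_pred=1.9723  r=4.0077  x^+=3.4472  v^+=-0.6671  a^+=-0.4081
step 7: x_pred=2.5218  r=3.4582  x^+=3.7944  v^+=0.0176  a^+=0.1063
step 8: x_pred=3.8715  r=-8.0415  x^+=0.9122  v^+=-2.4593  a^+=-1.0899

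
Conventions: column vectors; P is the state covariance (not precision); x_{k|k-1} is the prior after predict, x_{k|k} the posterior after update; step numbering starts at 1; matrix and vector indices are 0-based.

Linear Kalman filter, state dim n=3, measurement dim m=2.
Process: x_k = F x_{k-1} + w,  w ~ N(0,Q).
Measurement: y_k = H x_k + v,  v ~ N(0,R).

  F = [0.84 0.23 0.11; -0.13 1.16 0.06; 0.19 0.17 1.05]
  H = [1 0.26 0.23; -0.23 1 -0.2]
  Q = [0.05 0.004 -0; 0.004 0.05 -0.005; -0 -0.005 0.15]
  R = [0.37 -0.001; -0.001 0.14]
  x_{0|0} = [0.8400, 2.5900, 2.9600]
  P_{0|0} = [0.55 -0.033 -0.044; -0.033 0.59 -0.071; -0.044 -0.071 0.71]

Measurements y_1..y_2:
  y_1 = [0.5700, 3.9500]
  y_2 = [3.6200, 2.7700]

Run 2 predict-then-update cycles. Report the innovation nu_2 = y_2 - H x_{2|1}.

innov = [0.3954, -1.2113]

step 1: x^-=[1.6269, 3.0728, 3.7079]  P^-=[0.4534 0.0632 0.1285; 0.0632 0.8565 0.0543; 0.1285 0.0543 0.9246]  S=[1.0287 0.1115; 0.1115 1.0185]  K=[0.4985 -0.1201; 0.2041 0.7937; 0.3668 -0.1975]  nu=[-2.7086, 1.9930]  x^+=[0.0373, 4.1018, 2.3209]  P^+=[0.1964 0.0143 -0.0678; 0.0143 0.1360 0.1089; -0.0678 0.1089 0.7627]
step 2: x^-=[1.2301, 4.8925, 3.1414]  P^-=[0.2035 0.0503 0.0945; 0.0503 0.2510 0.2101; 0.0945 0.2101 1.0146]  S=[0.7389 0.0316; 0.0316 0.3438]  K=[0.3258 -0.0747; 0.1980 0.5558; 0.5215 -0.0902]  nu=[0.3954, -1.2113]  x^+=[1.4493, 4.2975, 3.4568]  P^+=[0.1247 0.0117 -0.0312; 0.0117 0.1088 0.1424; -0.0312 0.1424 0.8139]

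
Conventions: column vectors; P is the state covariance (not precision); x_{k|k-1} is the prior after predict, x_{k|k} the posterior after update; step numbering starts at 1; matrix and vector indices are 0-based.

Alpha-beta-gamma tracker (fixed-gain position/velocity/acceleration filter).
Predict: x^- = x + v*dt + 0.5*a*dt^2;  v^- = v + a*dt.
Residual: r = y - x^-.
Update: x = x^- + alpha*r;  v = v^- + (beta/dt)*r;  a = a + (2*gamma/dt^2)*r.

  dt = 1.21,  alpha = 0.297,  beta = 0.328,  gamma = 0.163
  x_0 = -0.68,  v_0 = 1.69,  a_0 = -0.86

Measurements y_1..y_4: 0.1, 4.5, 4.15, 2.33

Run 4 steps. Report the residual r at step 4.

step 1: x_pred=0.7353  r=-0.6353  x^+=0.5466  v^+=0.4772  a^+=-1.0015
step 2: x_pred=0.3909  r=4.1091  x^+=1.6113  v^+=0.3793  a^+=-0.0865
step 3: x_pred=2.0069  r=2.1431  x^+=2.6434  v^+=0.8555  a^+=0.3907
step 4: x_pred=3.9646  r=-1.6346  x^+=3.4791  v^+=0.8851  a^+=0.0267

resid = -1.6346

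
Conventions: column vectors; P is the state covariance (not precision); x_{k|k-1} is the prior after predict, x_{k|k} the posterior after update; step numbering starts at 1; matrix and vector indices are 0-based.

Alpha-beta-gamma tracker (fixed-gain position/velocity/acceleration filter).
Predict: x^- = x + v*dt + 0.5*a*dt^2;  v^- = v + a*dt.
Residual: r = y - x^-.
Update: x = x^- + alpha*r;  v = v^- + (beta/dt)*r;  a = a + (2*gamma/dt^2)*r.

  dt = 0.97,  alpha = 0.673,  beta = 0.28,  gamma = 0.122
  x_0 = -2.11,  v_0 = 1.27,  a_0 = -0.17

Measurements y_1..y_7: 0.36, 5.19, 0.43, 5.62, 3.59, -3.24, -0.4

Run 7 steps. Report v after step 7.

v_post = -4.4645

step 1: x_pred=-0.9581  r=1.3181  x^+=-0.0710  v^+=1.4856  a^+=0.1718
step 2: x_pred=1.4508  r=3.7392  x^+=3.9673  v^+=2.7316  a^+=1.1415
step 3: x_pred=7.1539  r=-6.7239  x^+=2.6287  v^+=1.8979  a^+=-0.6022
step 4: x_pred=4.1864  r=1.4336  x^+=5.1512  v^+=1.7276  a^+=-0.2304
step 5: x_pred=6.7185  r=-3.1285  x^+=4.6130  v^+=0.6010  a^+=-1.0417
step 6: x_pred=4.7059  r=-7.9459  x^+=-0.6417  v^+=-2.7032  a^+=-3.1023
step 7: x_pred=-4.7233  r=4.3233  x^+=-1.8137  v^+=-4.4645  a^+=-1.9812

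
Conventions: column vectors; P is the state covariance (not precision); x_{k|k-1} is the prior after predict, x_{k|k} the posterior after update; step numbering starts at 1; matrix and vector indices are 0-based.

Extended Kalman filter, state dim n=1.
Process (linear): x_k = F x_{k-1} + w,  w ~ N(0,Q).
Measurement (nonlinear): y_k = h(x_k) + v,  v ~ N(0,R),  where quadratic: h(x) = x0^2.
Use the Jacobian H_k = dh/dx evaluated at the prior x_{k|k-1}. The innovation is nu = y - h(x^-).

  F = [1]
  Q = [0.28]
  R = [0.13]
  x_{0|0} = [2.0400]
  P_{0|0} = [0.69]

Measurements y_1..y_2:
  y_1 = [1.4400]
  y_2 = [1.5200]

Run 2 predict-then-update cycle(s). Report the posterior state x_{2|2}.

x_post = [1.2483]

step 1: x^-=[2.0400]  P^-=[0.9700]  H_jac=[4.0800]  S=[16.2770]  K=[0.2431]  nu=[-2.7216]  x^+=[1.3783]  P^+=[0.0077]
step 2: x^-=[1.3783]  P^-=[0.2877]  H_jac=[2.7565]  S=[2.3164]  K=[0.3424]  nu=[-0.3796]  x^+=[1.2483]  P^+=[0.0161]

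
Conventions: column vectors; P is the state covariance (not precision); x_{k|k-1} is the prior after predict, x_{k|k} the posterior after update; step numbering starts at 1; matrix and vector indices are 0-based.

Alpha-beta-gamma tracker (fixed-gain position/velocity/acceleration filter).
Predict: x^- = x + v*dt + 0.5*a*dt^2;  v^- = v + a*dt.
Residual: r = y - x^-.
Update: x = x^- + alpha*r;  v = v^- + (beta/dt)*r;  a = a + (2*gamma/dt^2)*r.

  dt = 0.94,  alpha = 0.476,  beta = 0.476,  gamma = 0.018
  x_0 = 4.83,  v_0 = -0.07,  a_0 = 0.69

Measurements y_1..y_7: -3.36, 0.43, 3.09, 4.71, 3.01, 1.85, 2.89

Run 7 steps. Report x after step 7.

x_post = 4.0728

step 1: x_pred=5.0690  r=-8.4290  x^+=1.0568  v^+=-3.6897  a^+=0.3466
step 2: x_pred=-2.2584  r=2.6884  x^+=-0.9787  v^+=-2.0026  a^+=0.4561
step 3: x_pred=-2.6596  r=5.7496  x^+=0.0772  v^+=1.3377  a^+=0.6904
step 4: x_pred=1.6396  r=3.0704  x^+=3.1011  v^+=3.5414  a^+=0.8155
step 5: x_pred=6.7903  r=-3.7803  x^+=4.9909  v^+=2.3937  a^+=0.6614
step 6: x_pred=7.5332  r=-5.6832  x^+=4.8280  v^+=0.1376  a^+=0.4299
step 7: x_pred=5.1472  r=-2.2572  x^+=4.0728  v^+=-0.6013  a^+=0.3379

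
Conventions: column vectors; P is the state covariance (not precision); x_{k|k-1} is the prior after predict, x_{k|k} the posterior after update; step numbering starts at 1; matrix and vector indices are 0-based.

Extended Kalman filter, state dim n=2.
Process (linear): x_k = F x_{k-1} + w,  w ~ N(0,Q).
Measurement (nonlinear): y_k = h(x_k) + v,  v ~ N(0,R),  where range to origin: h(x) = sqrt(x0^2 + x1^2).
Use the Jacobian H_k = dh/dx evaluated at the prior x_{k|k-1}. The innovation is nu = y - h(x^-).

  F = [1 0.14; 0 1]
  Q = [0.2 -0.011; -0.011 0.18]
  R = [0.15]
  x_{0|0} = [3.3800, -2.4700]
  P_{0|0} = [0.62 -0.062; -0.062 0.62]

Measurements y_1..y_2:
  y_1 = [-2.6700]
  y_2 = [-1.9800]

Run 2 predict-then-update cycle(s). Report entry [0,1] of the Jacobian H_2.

H_jac[0,1] = 0.6394

step 1: x^-=[3.0342, -2.4700]  P^-=[0.8148 0.0138; 0.0138 0.8000]  H_jac=[0.7755 -0.6313]  S=[0.9454]  K=[0.6592; -0.5229]  nu=[-6.5825]  x^+=[-1.3048, 0.9720]  P^+=[0.4040 0.3397; 0.3397 0.5415]
step 2: x^-=[-1.1687, 0.9720]  P^-=[0.7097 0.4045; 0.4045 0.7215]  H_jac=[-0.7688 0.6394]  S=[0.4668]  K=[-0.6148; 0.3221]  nu=[-3.5001]  x^+=[0.9833, -0.1554]  P^+=[0.5333 0.4969; 0.4969 0.6731]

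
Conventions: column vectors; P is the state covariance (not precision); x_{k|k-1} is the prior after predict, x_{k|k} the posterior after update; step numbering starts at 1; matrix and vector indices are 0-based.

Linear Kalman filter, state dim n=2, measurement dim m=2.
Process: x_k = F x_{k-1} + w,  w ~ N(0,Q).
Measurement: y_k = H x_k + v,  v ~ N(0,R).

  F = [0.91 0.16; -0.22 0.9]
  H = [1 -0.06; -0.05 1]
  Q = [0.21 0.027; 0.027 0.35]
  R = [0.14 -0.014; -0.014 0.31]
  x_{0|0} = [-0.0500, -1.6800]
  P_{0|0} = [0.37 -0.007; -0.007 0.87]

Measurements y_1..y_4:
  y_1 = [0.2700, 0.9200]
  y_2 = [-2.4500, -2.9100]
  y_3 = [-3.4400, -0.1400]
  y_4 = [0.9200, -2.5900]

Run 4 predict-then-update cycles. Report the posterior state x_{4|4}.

x_post = [-0.4012, -1.5016]

step 1: x^-=[-0.3143, -1.5010]  P^-=[0.5366 0.0727; 0.0727 1.0754]  S=[0.6718 -0.0324; -0.0324 1.3794]  K=[0.7948 0.0519; 0.0497 0.7781]  nu=[0.4942, 2.4053]  x^+=[0.2035, 0.3952]  P^+=[0.1112 0.0105; 0.0105 0.2410]
step 2: x^-=[0.2484, 0.3109]  P^-=[0.3113 0.0477; 0.0477 0.5465]  S=[0.4476 -0.0145; -0.0145 0.8525]  K=[0.6908 0.0495; 0.0540 0.6392]  nu=[-2.6797, -3.2085]  x^+=[-1.7614, -1.8847]  P^+=[0.0966 0.0105; 0.0105 0.1979]
step 3: x^-=[-1.9044, -1.3087]  P^-=[0.2982 0.0444; 0.0444 0.5108]  S=[0.4347 -0.0151; -0.0151 0.8171]  K=[0.6815 0.0486; 0.0532 0.6234]  nu=[-1.6141, 1.0735]  x^+=[-2.9522, -0.7253]  P^+=[0.0953 0.0103; 0.0103 0.1930]
step 4: x^-=[-2.8026, -0.0033]  P^-=[0.2969 0.0438; 0.0438 0.5069]  S=[0.4335 -0.0153; -0.0153 0.8133]  K=[0.6806 0.0484; 0.0528 0.6216]  nu=[3.7224, -2.7269]  x^+=[-0.4012, -1.5016]  P^+=[0.0952 0.0102; 0.0102 0.1925]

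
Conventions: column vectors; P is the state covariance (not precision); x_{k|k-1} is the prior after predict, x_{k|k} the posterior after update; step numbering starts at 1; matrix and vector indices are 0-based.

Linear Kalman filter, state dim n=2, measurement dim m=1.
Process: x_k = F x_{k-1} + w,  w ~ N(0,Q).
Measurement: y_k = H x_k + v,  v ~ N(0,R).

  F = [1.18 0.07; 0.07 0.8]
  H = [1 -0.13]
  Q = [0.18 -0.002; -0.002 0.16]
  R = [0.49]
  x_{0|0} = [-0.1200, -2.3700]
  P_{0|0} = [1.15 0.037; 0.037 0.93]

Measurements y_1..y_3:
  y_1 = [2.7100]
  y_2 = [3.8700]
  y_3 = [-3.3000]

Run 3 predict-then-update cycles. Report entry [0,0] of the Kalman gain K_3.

K[0,0] = 0.5642

step 1: x^-=[-0.3075, -1.9044]  P^-=[1.7919 0.1802; 0.1802 0.7650]  S=[2.2480]  K=[0.7867; 0.0359]  nu=[2.7699]  x^+=[1.8716, -1.8049]  P^+=[0.4006 0.1167; 0.1167 0.7621]
step 2: x^-=[2.0821, -1.3129]  P^-=[0.7609 0.1845; 0.1845 0.6628]  S=[1.2141]  K=[0.6069; 0.0810]  nu=[1.6172]  x^+=[3.0637, -1.1820]  P^+=[0.3136 0.1248; 0.1248 0.6548]
step 3: x^-=[3.5324, -0.7311]  P^-=[0.6405 0.1790; 0.1790 0.5946]  S=[1.0940]  K=[0.5642; 0.0930]  nu=[-6.9274]  x^+=[-0.3761, -1.3751]  P^+=[0.2923 0.1216; 0.1216 0.5851]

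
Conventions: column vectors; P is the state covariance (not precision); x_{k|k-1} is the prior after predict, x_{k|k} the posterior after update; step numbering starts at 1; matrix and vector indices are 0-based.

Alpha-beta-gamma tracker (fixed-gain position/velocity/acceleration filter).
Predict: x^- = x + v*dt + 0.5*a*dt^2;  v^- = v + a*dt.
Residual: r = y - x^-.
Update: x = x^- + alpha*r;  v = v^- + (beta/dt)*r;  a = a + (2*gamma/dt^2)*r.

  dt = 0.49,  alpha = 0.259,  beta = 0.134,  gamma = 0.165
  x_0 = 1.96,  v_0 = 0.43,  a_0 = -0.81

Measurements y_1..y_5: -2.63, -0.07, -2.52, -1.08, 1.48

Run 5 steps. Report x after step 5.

x_post = -6.6577

step 1: x_pred=2.0735  r=-4.7035  x^+=0.8553  v^+=-1.2532  a^+=-7.2746
step 2: x_pred=-0.6321  r=0.5621  x^+=-0.4865  v^+=-4.6640  a^+=-6.5020
step 3: x_pred=-3.5524  r=1.0324  x^+=-3.2850  v^+=-7.5676  a^+=-5.0830
step 4: x_pred=-7.6034  r=6.5234  x^+=-5.9138  v^+=-8.2744  a^+=3.8829
step 5: x_pred=-9.5021  r=10.9821  x^+=-6.6577  v^+=-3.3685  a^+=18.9770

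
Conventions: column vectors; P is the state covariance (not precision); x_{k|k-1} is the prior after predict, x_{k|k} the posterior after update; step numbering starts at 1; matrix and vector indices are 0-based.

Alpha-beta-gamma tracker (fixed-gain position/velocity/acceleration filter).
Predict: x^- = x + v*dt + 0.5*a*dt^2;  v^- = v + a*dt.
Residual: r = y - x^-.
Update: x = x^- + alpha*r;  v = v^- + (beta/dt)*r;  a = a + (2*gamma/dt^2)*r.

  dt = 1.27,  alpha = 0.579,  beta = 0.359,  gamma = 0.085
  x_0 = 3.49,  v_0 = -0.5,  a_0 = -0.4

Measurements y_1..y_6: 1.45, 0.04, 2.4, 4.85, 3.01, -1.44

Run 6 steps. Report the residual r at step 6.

resid = -7.0139

step 1: x_pred=2.5324  r=-1.0824  x^+=1.9057  v^+=-1.3140  a^+=-0.5141
step 2: x_pred=-0.1776  r=0.2176  x^+=-0.0516  v^+=-1.9053  a^+=-0.4911
step 3: x_pred=-2.8675  r=5.2675  x^+=0.1824  v^+=-1.0401  a^+=0.0640
step 4: x_pred=-1.0869  r=5.9369  x^+=2.3506  v^+=0.7195  a^+=0.6898
step 5: x_pred=3.8206  r=-0.8106  x^+=3.3513  v^+=1.3664  a^+=0.6044
step 6: x_pred=5.5739  r=-7.0139  x^+=1.5129  v^+=0.1512  a^+=-0.1349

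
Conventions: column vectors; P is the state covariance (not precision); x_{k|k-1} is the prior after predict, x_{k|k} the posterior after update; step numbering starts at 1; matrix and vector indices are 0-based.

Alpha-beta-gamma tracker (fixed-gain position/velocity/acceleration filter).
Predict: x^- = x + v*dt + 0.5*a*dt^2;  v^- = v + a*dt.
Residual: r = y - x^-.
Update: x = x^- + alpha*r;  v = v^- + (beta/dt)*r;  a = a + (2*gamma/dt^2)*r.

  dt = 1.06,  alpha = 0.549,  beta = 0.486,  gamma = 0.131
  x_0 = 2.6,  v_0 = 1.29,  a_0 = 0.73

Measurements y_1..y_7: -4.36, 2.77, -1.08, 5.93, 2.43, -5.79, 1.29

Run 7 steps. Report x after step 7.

x_post = -0.9818

step 1: x_pred=4.3775  r=-8.7375  x^+=-0.4194  v^+=-1.9423  a^+=-1.3074
step 2: x_pred=-3.2127  r=5.9827  x^+=0.0718  v^+=-0.5851  a^+=0.0876
step 3: x_pred=-0.4992  r=-0.5808  x^+=-0.8180  v^+=-0.7585  a^+=-0.0478
step 4: x_pred=-1.6489  r=7.5789  x^+=2.5119  v^+=2.6657  a^+=1.7194
step 5: x_pred=6.3035  r=-3.8735  x^+=4.1769  v^+=2.7123  a^+=0.8162
step 6: x_pred=7.5106  r=-13.3006  x^+=0.2086  v^+=-2.5207  a^+=-2.2852
step 7: x_pred=-3.7472  r=5.0372  x^+=-0.9818  v^+=-2.6335  a^+=-1.1106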